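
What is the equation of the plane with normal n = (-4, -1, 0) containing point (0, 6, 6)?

The plane through P with normal n = (a, b, c) satisfies n·(r - P) = 0,
i.e. ax + by + cz = a·x₀ + b·y₀ + c·z₀.
d = (-4)·0 + (-1)·6 + 0·6
  = 0 - 6 + 0
  = -6
Equation: -4x - y = -6

-4x - y = -6


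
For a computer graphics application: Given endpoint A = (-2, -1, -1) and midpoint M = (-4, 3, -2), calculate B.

B = 2M - A
  = (2·(-4) - (-2), 2·3 - (-1), 2·(-2) - (-1))
  = (-8 + 2, 6 + 1, -4 + 1)
  = (-6, 7, -3)

(-6, 7, -3)


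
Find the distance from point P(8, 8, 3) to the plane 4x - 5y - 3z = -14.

distance = |a·x₀ + b·y₀ + c·z₀ - d| / √(a² + b² + c²)
  = |4·8 + (-5)·8 + (-3)·3 - (-14)| / √(4² + (-5)² + (-3)²)
  = |32 - 40 - 9 + 14| / √(16 + 25 + 9)
  = |-3| / √50
  = 3 / 7.071
  ≈ 0.4243

0.4243


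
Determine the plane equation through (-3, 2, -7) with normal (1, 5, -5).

The plane through P with normal n = (a, b, c) satisfies n·(r - P) = 0,
i.e. ax + by + cz = a·x₀ + b·y₀ + c·z₀.
d = 1·(-3) + 5·2 + (-5)·(-7)
  = -3 + 10 + 35
  = 42
Equation: x + 5y - 5z = 42

x + 5y - 5z = 42


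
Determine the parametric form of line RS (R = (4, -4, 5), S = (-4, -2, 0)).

Direction vector d = S - R = (-4 - 4, -2 + 4, 0 - 5) = (-8, 2, -5)
Parametric form r = R + t·d:
x = 4 - 8t, y = -4 + 2t, z = 5 - 5t

x = 4 - 8t, y = -4 + 2t, z = 5 - 5t


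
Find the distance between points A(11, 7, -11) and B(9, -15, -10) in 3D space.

d = √[(x₂-x₁)² + (y₂-y₁)² + (z₂-z₁)²]
  = √[(-2)² + (-22)² + 1²]
  = √[4 + 484 + 1]
  = √489
  ≈ 22.11

22.11


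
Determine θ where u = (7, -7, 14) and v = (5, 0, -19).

u·v = 7·5 + (-7)·0 + 14·(-19) = 35 + 0 - 266 = -231
|u| = √(7² + (-7)² + 14²) = √294 ≈ 17.15
|v| = √(5² + 0² + (-19)²) = √386 ≈ 19.65
cos θ = (u·v)/(|u||v|) = -231/(17.15·19.65) ≈ -0.6857
θ = arccos(-0.6857) ≈ 133.3°

133.3°


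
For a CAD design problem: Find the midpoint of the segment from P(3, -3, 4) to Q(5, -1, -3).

M = ((x₁+x₂)/2, (y₁+y₂)/2, (z₁+z₂)/2)
  = ((3 + 5)/2, (-3 - 1)/2, (4 - 3)/2)
  = (8/2, -4/2, 1/2)
  = (4, -2, 0.5)

(4, -2, 0.5)


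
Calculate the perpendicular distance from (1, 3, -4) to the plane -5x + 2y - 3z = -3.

distance = |a·x₀ + b·y₀ + c·z₀ - d| / √(a² + b² + c²)
  = |(-5)·1 + 2·3 + (-3)·(-4) - (-3)| / √((-5)² + 2² + (-3)²)
  = |-5 + 6 + 12 + 3| / √(25 + 4 + 9)
  = |16| / √38
  = 16 / 6.164
  ≈ 2.596

2.596


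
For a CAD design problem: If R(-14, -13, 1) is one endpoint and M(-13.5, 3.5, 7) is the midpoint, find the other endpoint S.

S = 2M - R
  = (2·(-13.5) - (-14), 2·3.5 - (-13), 2·7 - 1)
  = (-27 + 14, 7 + 13, 14 - 1)
  = (-13, 20, 13)

(-13, 20, 13)


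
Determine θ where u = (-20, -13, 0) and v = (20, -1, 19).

u·v = (-20)·20 + (-13)·(-1) + 0·19 = -400 + 13 + 0 = -387
|u| = √((-20)² + (-13)² + 0²) = √569 ≈ 23.85
|v| = √(20² + (-1)² + 19²) = √762 ≈ 27.6
cos θ = (u·v)/(|u||v|) = -387/(23.85·27.6) ≈ -0.5877
θ = arccos(-0.5877) ≈ 126°

126°


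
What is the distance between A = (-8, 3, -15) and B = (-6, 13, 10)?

d = √[(x₂-x₁)² + (y₂-y₁)² + (z₂-z₁)²]
  = √[2² + 10² + 25²]
  = √[4 + 100 + 625]
  = √729
  ≈ 27

27


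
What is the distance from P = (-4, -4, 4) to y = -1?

distance = |a·x₀ + b·y₀ + c·z₀ - d| / √(a² + b² + c²)
  = |0·(-4) + 1·(-4) + 0·4 - (-1)| / √(0² + 1² + 0²)
  = |0 - 4 + 0 + 1| / √(0 + 1 + 0)
  = |-3| / √1
  = 3 / 1
  ≈ 3

3


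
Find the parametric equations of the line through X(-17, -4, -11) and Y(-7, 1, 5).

Direction vector d = Y - X = (-7 + 17, 1 + 4, 5 + 11) = (10, 5, 16)
Parametric form r = X + t·d:
x = -17 + 10t, y = -4 + 5t, z = -11 + 16t

x = -17 + 10t, y = -4 + 5t, z = -11 + 16t


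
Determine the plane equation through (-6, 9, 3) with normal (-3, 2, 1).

The plane through P with normal n = (a, b, c) satisfies n·(r - P) = 0,
i.e. ax + by + cz = a·x₀ + b·y₀ + c·z₀.
d = (-3)·(-6) + 2·9 + 1·3
  = 18 + 18 + 3
  = 39
Equation: -3x + 2y + z = 39

-3x + 2y + z = 39


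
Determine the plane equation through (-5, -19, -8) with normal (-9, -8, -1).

The plane through P with normal n = (a, b, c) satisfies n·(r - P) = 0,
i.e. ax + by + cz = a·x₀ + b·y₀ + c·z₀.
d = (-9)·(-5) + (-8)·(-19) + (-1)·(-8)
  = 45 + 152 + 8
  = 205
Equation: -9x - 8y - z = 205

-9x - 8y - z = 205


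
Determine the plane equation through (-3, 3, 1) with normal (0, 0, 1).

The plane through P with normal n = (a, b, c) satisfies n·(r - P) = 0,
i.e. ax + by + cz = a·x₀ + b·y₀ + c·z₀.
d = 0·(-3) + 0·3 + 1·1
  = 0 + 0 + 1
  = 1
Equation: z = 1

z = 1


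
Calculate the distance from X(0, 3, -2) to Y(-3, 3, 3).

d = √[(x₂-x₁)² + (y₂-y₁)² + (z₂-z₁)²]
  = √[(-3)² + 0² + 5²]
  = √[9 + 0 + 25]
  = √34
  ≈ 5.831

5.831


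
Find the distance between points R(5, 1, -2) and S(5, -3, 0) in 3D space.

d = √[(x₂-x₁)² + (y₂-y₁)² + (z₂-z₁)²]
  = √[0² + (-4)² + 2²]
  = √[0 + 16 + 4]
  = √20
  ≈ 4.472

4.472


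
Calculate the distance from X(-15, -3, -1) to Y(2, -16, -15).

d = √[(x₂-x₁)² + (y₂-y₁)² + (z₂-z₁)²]
  = √[17² + (-13)² + (-14)²]
  = √[289 + 169 + 196]
  = √654
  ≈ 25.57

25.57


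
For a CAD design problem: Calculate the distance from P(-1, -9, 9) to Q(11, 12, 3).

d = √[(x₂-x₁)² + (y₂-y₁)² + (z₂-z₁)²]
  = √[12² + 21² + (-6)²]
  = √[144 + 441 + 36]
  = √621
  ≈ 24.92

24.92


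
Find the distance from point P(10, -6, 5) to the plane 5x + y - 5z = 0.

distance = |a·x₀ + b·y₀ + c·z₀ - d| / √(a² + b² + c²)
  = |5·10 + 1·(-6) + (-5)·5 - 0| / √(5² + 1² + (-5)²)
  = |50 - 6 - 25 + 0| / √(25 + 1 + 25)
  = |19| / √51
  = 19 / 7.141
  ≈ 2.661

2.661


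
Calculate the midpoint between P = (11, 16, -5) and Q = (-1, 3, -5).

M = ((x₁+x₂)/2, (y₁+y₂)/2, (z₁+z₂)/2)
  = ((11 - 1)/2, (16 + 3)/2, (-5 - 5)/2)
  = (10/2, 19/2, -10/2)
  = (5, 9.5, -5)

(5, 9.5, -5)


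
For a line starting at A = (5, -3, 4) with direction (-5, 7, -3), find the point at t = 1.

P(t) = A + t·d
  = (5 + (-5)·1, -3 + 7·1, 4 + (-3)·1)
  = (5 - 5, -3 + 7, 4 - 3)
  = (0, 4, 1)

(0, 4, 1)


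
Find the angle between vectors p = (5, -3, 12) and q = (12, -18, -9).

p·q = 5·12 + (-3)·(-18) + 12·(-9) = 60 + 54 - 108 = 6
|p| = √(5² + (-3)² + 12²) = √178 ≈ 13.34
|q| = √(12² + (-18)² + (-9)²) = √549 ≈ 23.43
cos θ = (p·q)/(|p||q|) = 6/(13.34·23.43) ≈ 0.01919
θ = arccos(0.01919) ≈ 88.9°

88.9°


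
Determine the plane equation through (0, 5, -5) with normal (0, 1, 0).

The plane through P with normal n = (a, b, c) satisfies n·(r - P) = 0,
i.e. ax + by + cz = a·x₀ + b·y₀ + c·z₀.
d = 0·0 + 1·5 + 0·(-5)
  = 0 + 5 + 0
  = 5
Equation: y = 5

y = 5


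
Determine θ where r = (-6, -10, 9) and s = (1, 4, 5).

r·s = (-6)·1 + (-10)·4 + 9·5 = -6 - 40 + 45 = -1
|r| = √((-6)² + (-10)² + 9²) = √217 ≈ 14.73
|s| = √(1² + 4² + 5²) = √42 ≈ 6.481
cos θ = (r·s)/(|r||s|) = -1/(14.73·6.481) ≈ -0.01047
θ = arccos(-0.01047) ≈ 90.6°

90.6°


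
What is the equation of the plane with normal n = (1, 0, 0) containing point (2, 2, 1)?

The plane through P with normal n = (a, b, c) satisfies n·(r - P) = 0,
i.e. ax + by + cz = a·x₀ + b·y₀ + c·z₀.
d = 1·2 + 0·2 + 0·1
  = 2 + 0 + 0
  = 2
Equation: x = 2

x = 2


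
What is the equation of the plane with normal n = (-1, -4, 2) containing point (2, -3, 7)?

The plane through P with normal n = (a, b, c) satisfies n·(r - P) = 0,
i.e. ax + by + cz = a·x₀ + b·y₀ + c·z₀.
d = (-1)·2 + (-4)·(-3) + 2·7
  = -2 + 12 + 14
  = 24
Equation: -x - 4y + 2z = 24

-x - 4y + 2z = 24


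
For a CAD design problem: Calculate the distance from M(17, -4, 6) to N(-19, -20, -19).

d = √[(x₂-x₁)² + (y₂-y₁)² + (z₂-z₁)²]
  = √[(-36)² + (-16)² + (-25)²]
  = √[1296 + 256 + 625]
  = √2177
  ≈ 46.66

46.66


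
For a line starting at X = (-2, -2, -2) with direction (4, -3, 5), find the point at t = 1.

P(t) = X + t·d
  = (-2 + 4·1, -2 + (-3)·1, -2 + 5·1)
  = (-2 + 4, -2 - 3, -2 + 5)
  = (2, -5, 3)

(2, -5, 3)


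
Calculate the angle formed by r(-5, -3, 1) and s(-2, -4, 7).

r·s = (-5)·(-2) + (-3)·(-4) + 1·7 = 10 + 12 + 7 = 29
|r| = √((-5)² + (-3)² + 1²) = √35 ≈ 5.916
|s| = √((-2)² + (-4)² + 7²) = √69 ≈ 8.307
cos θ = (r·s)/(|r||s|) = 29/(5.916·8.307) ≈ 0.5901
θ = arccos(0.5901) ≈ 53.83°

53.83°


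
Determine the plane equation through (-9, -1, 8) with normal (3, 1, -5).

The plane through P with normal n = (a, b, c) satisfies n·(r - P) = 0,
i.e. ax + by + cz = a·x₀ + b·y₀ + c·z₀.
d = 3·(-9) + 1·(-1) + (-5)·8
  = -27 - 1 - 40
  = -68
Equation: 3x + y - 5z = -68

3x + y - 5z = -68


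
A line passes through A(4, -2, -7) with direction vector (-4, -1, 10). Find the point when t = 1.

P(t) = A + t·d
  = (4 + (-4)·1, -2 + (-1)·1, -7 + 10·1)
  = (4 - 4, -2 - 1, -7 + 10)
  = (0, -3, 3)

(0, -3, 3)


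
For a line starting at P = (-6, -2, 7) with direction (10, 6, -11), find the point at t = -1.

P(t) = P + t·d
  = (-6 + 10·(-1), -2 + 6·(-1), 7 + (-11)·(-1))
  = (-6 - 10, -2 - 6, 7 + 11)
  = (-16, -8, 18)

(-16, -8, 18)


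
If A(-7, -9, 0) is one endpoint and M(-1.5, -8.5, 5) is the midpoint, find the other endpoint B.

B = 2M - A
  = (2·(-1.5) - (-7), 2·(-8.5) - (-9), 2·5 - 0)
  = (-3 + 7, -17 + 9, 10 + 0)
  = (4, -8, 10)

(4, -8, 10)


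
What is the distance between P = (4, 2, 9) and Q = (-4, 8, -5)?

d = √[(x₂-x₁)² + (y₂-y₁)² + (z₂-z₁)²]
  = √[(-8)² + 6² + (-14)²]
  = √[64 + 36 + 196]
  = √296
  ≈ 17.2

17.2


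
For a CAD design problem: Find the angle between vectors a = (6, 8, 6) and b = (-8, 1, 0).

a·b = 6·(-8) + 8·1 + 6·0 = -48 + 8 + 0 = -40
|a| = √(6² + 8² + 6²) = √136 ≈ 11.66
|b| = √((-8)² + 1² + 0²) = √65 ≈ 8.062
cos θ = (a·b)/(|a||b|) = -40/(11.66·8.062) ≈ -0.4254
θ = arccos(-0.4254) ≈ 115.2°

115.2°


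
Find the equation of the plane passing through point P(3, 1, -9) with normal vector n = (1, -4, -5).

The plane through P with normal n = (a, b, c) satisfies n·(r - P) = 0,
i.e. ax + by + cz = a·x₀ + b·y₀ + c·z₀.
d = 1·3 + (-4)·1 + (-5)·(-9)
  = 3 - 4 + 45
  = 44
Equation: x - 4y - 5z = 44

x - 4y - 5z = 44


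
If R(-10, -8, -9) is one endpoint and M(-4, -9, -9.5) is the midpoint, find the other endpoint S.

S = 2M - R
  = (2·(-4) - (-10), 2·(-9) - (-8), 2·(-9.5) - (-9))
  = (-8 + 10, -18 + 8, -19 + 9)
  = (2, -10, -10)

(2, -10, -10)


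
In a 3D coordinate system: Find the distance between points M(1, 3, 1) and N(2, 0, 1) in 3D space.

d = √[(x₂-x₁)² + (y₂-y₁)² + (z₂-z₁)²]
  = √[1² + (-3)² + 0²]
  = √[1 + 9 + 0]
  = √10
  ≈ 3.162

3.162


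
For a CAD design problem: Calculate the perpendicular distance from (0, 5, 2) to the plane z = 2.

distance = |a·x₀ + b·y₀ + c·z₀ - d| / √(a² + b² + c²)
  = |0·0 + 0·5 + 1·2 - 2| / √(0² + 0² + 1²)
  = |0 + 0 + 2 - 2| / √(0 + 0 + 1)
  = |0| / √1
  = 0 / 1
  ≈ 0

0


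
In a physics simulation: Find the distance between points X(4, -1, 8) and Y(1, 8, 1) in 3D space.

d = √[(x₂-x₁)² + (y₂-y₁)² + (z₂-z₁)²]
  = √[(-3)² + 9² + (-7)²]
  = √[9 + 81 + 49]
  = √139
  ≈ 11.79

11.79


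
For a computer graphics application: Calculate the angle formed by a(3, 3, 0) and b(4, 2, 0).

a·b = 3·4 + 3·2 + 0·0 = 12 + 6 + 0 = 18
|a| = √(3² + 3² + 0²) = √18 ≈ 4.243
|b| = √(4² + 2² + 0²) = √20 ≈ 4.472
cos θ = (a·b)/(|a||b|) = 18/(4.243·4.472) ≈ 0.9487
θ = arccos(0.9487) ≈ 18.43°

18.43°


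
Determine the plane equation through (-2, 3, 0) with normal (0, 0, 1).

The plane through P with normal n = (a, b, c) satisfies n·(r - P) = 0,
i.e. ax + by + cz = a·x₀ + b·y₀ + c·z₀.
d = 0·(-2) + 0·3 + 1·0
  = 0 + 0 + 0
  = 0
Equation: z = 0

z = 0


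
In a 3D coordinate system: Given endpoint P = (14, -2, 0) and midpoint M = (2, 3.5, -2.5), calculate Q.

Q = 2M - P
  = (2·2 - 14, 2·3.5 - (-2), 2·(-2.5) - 0)
  = (4 - 14, 7 + 2, -5 + 0)
  = (-10, 9, -5)

(-10, 9, -5)


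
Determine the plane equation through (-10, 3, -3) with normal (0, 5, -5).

The plane through P with normal n = (a, b, c) satisfies n·(r - P) = 0,
i.e. ax + by + cz = a·x₀ + b·y₀ + c·z₀.
d = 0·(-10) + 5·3 + (-5)·(-3)
  = 0 + 15 + 15
  = 30
Equation: 5y - 5z = 30

5y - 5z = 30


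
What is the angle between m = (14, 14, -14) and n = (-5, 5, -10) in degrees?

m·n = 14·(-5) + 14·5 + (-14)·(-10) = -70 + 70 + 140 = 140
|m| = √(14² + 14² + (-14)²) = √588 ≈ 24.25
|n| = √((-5)² + 5² + (-10)²) = √150 ≈ 12.25
cos θ = (m·n)/(|m||n|) = 140/(24.25·12.25) ≈ 0.4714
θ = arccos(0.4714) ≈ 61.87°

61.87°


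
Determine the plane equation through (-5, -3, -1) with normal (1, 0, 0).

The plane through P with normal n = (a, b, c) satisfies n·(r - P) = 0,
i.e. ax + by + cz = a·x₀ + b·y₀ + c·z₀.
d = 1·(-5) + 0·(-3) + 0·(-1)
  = -5 + 0 + 0
  = -5
Equation: x = -5

x = -5


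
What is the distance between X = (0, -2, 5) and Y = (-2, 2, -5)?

d = √[(x₂-x₁)² + (y₂-y₁)² + (z₂-z₁)²]
  = √[(-2)² + 4² + (-10)²]
  = √[4 + 16 + 100]
  = √120
  ≈ 10.95

10.95


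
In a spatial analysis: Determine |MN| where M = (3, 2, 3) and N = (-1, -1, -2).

d = √[(x₂-x₁)² + (y₂-y₁)² + (z₂-z₁)²]
  = √[(-4)² + (-3)² + (-5)²]
  = √[16 + 9 + 25]
  = √50
  ≈ 7.071

7.071


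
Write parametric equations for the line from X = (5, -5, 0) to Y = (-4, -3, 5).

Direction vector d = Y - X = (-4 - 5, -3 + 5, 5 + 0) = (-9, 2, 5)
Parametric form r = X + t·d:
x = 5 - 9t, y = -5 + 2t, z = 0 + 5t

x = 5 - 9t, y = -5 + 2t, z = 0 + 5t


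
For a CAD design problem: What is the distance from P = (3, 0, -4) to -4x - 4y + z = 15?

distance = |a·x₀ + b·y₀ + c·z₀ - d| / √(a² + b² + c²)
  = |(-4)·3 + (-4)·0 + 1·(-4) - 15| / √((-4)² + (-4)² + 1²)
  = |-12 + 0 - 4 - 15| / √(16 + 16 + 1)
  = |-31| / √33
  = 31 / 5.745
  ≈ 5.396

5.396


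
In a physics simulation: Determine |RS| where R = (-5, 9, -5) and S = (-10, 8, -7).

d = √[(x₂-x₁)² + (y₂-y₁)² + (z₂-z₁)²]
  = √[(-5)² + (-1)² + (-2)²]
  = √[25 + 1 + 4]
  = √30
  ≈ 5.477

5.477


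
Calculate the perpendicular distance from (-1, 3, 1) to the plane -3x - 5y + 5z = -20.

distance = |a·x₀ + b·y₀ + c·z₀ - d| / √(a² + b² + c²)
  = |(-3)·(-1) + (-5)·3 + 5·1 - (-20)| / √((-3)² + (-5)² + 5²)
  = |3 - 15 + 5 + 20| / √(9 + 25 + 25)
  = |13| / √59
  = 13 / 7.681
  ≈ 1.692

1.692


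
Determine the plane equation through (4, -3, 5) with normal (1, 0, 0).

The plane through P with normal n = (a, b, c) satisfies n·(r - P) = 0,
i.e. ax + by + cz = a·x₀ + b·y₀ + c·z₀.
d = 1·4 + 0·(-3) + 0·5
  = 4 + 0 + 0
  = 4
Equation: x = 4

x = 4


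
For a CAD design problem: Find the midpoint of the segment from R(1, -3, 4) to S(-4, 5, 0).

M = ((x₁+x₂)/2, (y₁+y₂)/2, (z₁+z₂)/2)
  = ((1 - 4)/2, (-3 + 5)/2, (4 + 0)/2)
  = (-3/2, 2/2, 4/2)
  = (-1.5, 1, 2)

(-1.5, 1, 2)


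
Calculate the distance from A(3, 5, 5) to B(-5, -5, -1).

d = √[(x₂-x₁)² + (y₂-y₁)² + (z₂-z₁)²]
  = √[(-8)² + (-10)² + (-6)²]
  = √[64 + 100 + 36]
  = √200
  ≈ 14.14

14.14


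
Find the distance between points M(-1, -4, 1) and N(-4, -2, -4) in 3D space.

d = √[(x₂-x₁)² + (y₂-y₁)² + (z₂-z₁)²]
  = √[(-3)² + 2² + (-5)²]
  = √[9 + 4 + 25]
  = √38
  ≈ 6.164

6.164


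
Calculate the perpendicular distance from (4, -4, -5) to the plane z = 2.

distance = |a·x₀ + b·y₀ + c·z₀ - d| / √(a² + b² + c²)
  = |0·4 + 0·(-4) + 1·(-5) - 2| / √(0² + 0² + 1²)
  = |0 + 0 - 5 - 2| / √(0 + 0 + 1)
  = |-7| / √1
  = 7 / 1
  ≈ 7

7


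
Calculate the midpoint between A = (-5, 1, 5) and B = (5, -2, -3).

M = ((x₁+x₂)/2, (y₁+y₂)/2, (z₁+z₂)/2)
  = ((-5 + 5)/2, (1 - 2)/2, (5 - 3)/2)
  = (0/2, -1/2, 2/2)
  = (0, -0.5, 1)

(0, -0.5, 1)


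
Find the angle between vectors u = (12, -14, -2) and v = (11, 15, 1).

u·v = 12·11 + (-14)·15 + (-2)·1 = 132 - 210 - 2 = -80
|u| = √(12² + (-14)² + (-2)²) = √344 ≈ 18.55
|v| = √(11² + 15² + 1²) = √347 ≈ 18.63
cos θ = (u·v)/(|u||v|) = -80/(18.55·18.63) ≈ -0.2316
θ = arccos(-0.2316) ≈ 103.4°

103.4°


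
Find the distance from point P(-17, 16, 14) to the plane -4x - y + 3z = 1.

distance = |a·x₀ + b·y₀ + c·z₀ - d| / √(a² + b² + c²)
  = |(-4)·(-17) + (-1)·16 + 3·14 - 1| / √((-4)² + (-1)² + 3²)
  = |68 - 16 + 42 - 1| / √(16 + 1 + 9)
  = |93| / √26
  = 93 / 5.099
  ≈ 18.24

18.24


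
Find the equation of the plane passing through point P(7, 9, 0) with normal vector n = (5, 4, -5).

The plane through P with normal n = (a, b, c) satisfies n·(r - P) = 0,
i.e. ax + by + cz = a·x₀ + b·y₀ + c·z₀.
d = 5·7 + 4·9 + (-5)·0
  = 35 + 36 + 0
  = 71
Equation: 5x + 4y - 5z = 71

5x + 4y - 5z = 71


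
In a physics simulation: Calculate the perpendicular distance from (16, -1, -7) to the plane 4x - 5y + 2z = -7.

distance = |a·x₀ + b·y₀ + c·z₀ - d| / √(a² + b² + c²)
  = |4·16 + (-5)·(-1) + 2·(-7) - (-7)| / √(4² + (-5)² + 2²)
  = |64 + 5 - 14 + 7| / √(16 + 25 + 4)
  = |62| / √45
  = 62 / 6.708
  ≈ 9.242

9.242


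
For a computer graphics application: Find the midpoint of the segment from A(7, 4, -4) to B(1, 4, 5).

M = ((x₁+x₂)/2, (y₁+y₂)/2, (z₁+z₂)/2)
  = ((7 + 1)/2, (4 + 4)/2, (-4 + 5)/2)
  = (8/2, 8/2, 1/2)
  = (4, 4, 0.5)

(4, 4, 0.5)


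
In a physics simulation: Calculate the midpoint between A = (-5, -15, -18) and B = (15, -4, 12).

M = ((x₁+x₂)/2, (y₁+y₂)/2, (z₁+z₂)/2)
  = ((-5 + 15)/2, (-15 - 4)/2, (-18 + 12)/2)
  = (10/2, -19/2, -6/2)
  = (5, -9.5, -3)

(5, -9.5, -3)


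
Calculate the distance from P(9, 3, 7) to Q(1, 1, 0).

d = √[(x₂-x₁)² + (y₂-y₁)² + (z₂-z₁)²]
  = √[(-8)² + (-2)² + (-7)²]
  = √[64 + 4 + 49]
  = √117
  ≈ 10.82

10.82


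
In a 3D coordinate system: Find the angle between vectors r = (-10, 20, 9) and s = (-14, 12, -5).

r·s = (-10)·(-14) + 20·12 + 9·(-5) = 140 + 240 - 45 = 335
|r| = √((-10)² + 20² + 9²) = √581 ≈ 24.1
|s| = √((-14)² + 12² + (-5)²) = √365 ≈ 19.1
cos θ = (r·s)/(|r||s|) = 335/(24.1·19.1) ≈ 0.7275
θ = arccos(0.7275) ≈ 43.33°

43.33°


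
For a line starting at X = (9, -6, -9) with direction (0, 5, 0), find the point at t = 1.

P(t) = X + t·d
  = (9 + 0·1, -6 + 5·1, -9 + 0·1)
  = (9 + 0, -6 + 5, -9 + 0)
  = (9, -1, -9)

(9, -1, -9)


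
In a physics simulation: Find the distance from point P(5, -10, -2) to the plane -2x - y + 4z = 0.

distance = |a·x₀ + b·y₀ + c·z₀ - d| / √(a² + b² + c²)
  = |(-2)·5 + (-1)·(-10) + 4·(-2) - 0| / √((-2)² + (-1)² + 4²)
  = |-10 + 10 - 8 + 0| / √(4 + 1 + 16)
  = |-8| / √21
  = 8 / 4.583
  ≈ 1.746

1.746


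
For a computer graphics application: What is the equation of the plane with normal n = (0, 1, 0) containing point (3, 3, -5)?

The plane through P with normal n = (a, b, c) satisfies n·(r - P) = 0,
i.e. ax + by + cz = a·x₀ + b·y₀ + c·z₀.
d = 0·3 + 1·3 + 0·(-5)
  = 0 + 3 + 0
  = 3
Equation: y = 3

y = 3


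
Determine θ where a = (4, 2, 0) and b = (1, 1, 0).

a·b = 4·1 + 2·1 + 0·0 = 4 + 2 + 0 = 6
|a| = √(4² + 2² + 0²) = √20 ≈ 4.472
|b| = √(1² + 1² + 0²) = √2 ≈ 1.414
cos θ = (a·b)/(|a||b|) = 6/(4.472·1.414) ≈ 0.9487
θ = arccos(0.9487) ≈ 18.43°

18.43°


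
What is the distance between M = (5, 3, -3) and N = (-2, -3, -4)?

d = √[(x₂-x₁)² + (y₂-y₁)² + (z₂-z₁)²]
  = √[(-7)² + (-6)² + (-1)²]
  = √[49 + 36 + 1]
  = √86
  ≈ 9.274

9.274


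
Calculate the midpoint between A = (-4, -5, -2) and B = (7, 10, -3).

M = ((x₁+x₂)/2, (y₁+y₂)/2, (z₁+z₂)/2)
  = ((-4 + 7)/2, (-5 + 10)/2, (-2 - 3)/2)
  = (3/2, 5/2, -5/2)
  = (1.5, 2.5, -2.5)

(1.5, 2.5, -2.5)


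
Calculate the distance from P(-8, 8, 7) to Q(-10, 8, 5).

d = √[(x₂-x₁)² + (y₂-y₁)² + (z₂-z₁)²]
  = √[(-2)² + 0² + (-2)²]
  = √[4 + 0 + 4]
  = √8
  ≈ 2.828

2.828


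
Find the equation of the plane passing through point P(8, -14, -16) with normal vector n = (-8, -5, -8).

The plane through P with normal n = (a, b, c) satisfies n·(r - P) = 0,
i.e. ax + by + cz = a·x₀ + b·y₀ + c·z₀.
d = (-8)·8 + (-5)·(-14) + (-8)·(-16)
  = -64 + 70 + 128
  = 134
Equation: -8x - 5y - 8z = 134

-8x - 5y - 8z = 134


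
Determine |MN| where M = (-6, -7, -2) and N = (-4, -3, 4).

d = √[(x₂-x₁)² + (y₂-y₁)² + (z₂-z₁)²]
  = √[2² + 4² + 6²]
  = √[4 + 16 + 36]
  = √56
  ≈ 7.483

7.483


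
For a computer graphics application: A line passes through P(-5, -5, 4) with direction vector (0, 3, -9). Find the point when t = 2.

P(t) = P + t·d
  = (-5 + 0·2, -5 + 3·2, 4 + (-9)·2)
  = (-5 + 0, -5 + 6, 4 - 18)
  = (-5, 1, -14)

(-5, 1, -14)


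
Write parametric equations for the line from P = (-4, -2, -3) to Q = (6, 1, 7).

Direction vector d = Q - P = (6 + 4, 1 + 2, 7 + 3) = (10, 3, 10)
Parametric form r = P + t·d:
x = -4 + 10t, y = -2 + 3t, z = -3 + 10t

x = -4 + 10t, y = -2 + 3t, z = -3 + 10t


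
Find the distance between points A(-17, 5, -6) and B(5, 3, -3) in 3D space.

d = √[(x₂-x₁)² + (y₂-y₁)² + (z₂-z₁)²]
  = √[22² + (-2)² + 3²]
  = √[484 + 4 + 9]
  = √497
  ≈ 22.29

22.29


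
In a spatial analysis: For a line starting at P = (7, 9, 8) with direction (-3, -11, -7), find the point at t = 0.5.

P(t) = P + t·d
  = (7 + (-3)·0.5, 9 + (-11)·0.5, 8 + (-7)·0.5)
  = (7 - 1.5, 9 - 5.5, 8 - 3.5)
  = (5.5, 3.5, 4.5)

(5.5, 3.5, 4.5)


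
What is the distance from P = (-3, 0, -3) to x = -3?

distance = |a·x₀ + b·y₀ + c·z₀ - d| / √(a² + b² + c²)
  = |1·(-3) + 0·0 + 0·(-3) - (-3)| / √(1² + 0² + 0²)
  = |-3 + 0 + 0 + 3| / √(1 + 0 + 0)
  = |0| / √1
  = 0 / 1
  ≈ 0

0


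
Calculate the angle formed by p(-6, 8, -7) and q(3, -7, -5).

p·q = (-6)·3 + 8·(-7) + (-7)·(-5) = -18 - 56 + 35 = -39
|p| = √((-6)² + 8² + (-7)²) = √149 ≈ 12.21
|q| = √(3² + (-7)² + (-5)²) = √83 ≈ 9.11
cos θ = (p·q)/(|p||q|) = -39/(12.21·9.11) ≈ -0.3507
θ = arccos(-0.3507) ≈ 110.5°

110.5°


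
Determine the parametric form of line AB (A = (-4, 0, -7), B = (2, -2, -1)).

Direction vector d = B - A = (2 + 4, -2 + 0, -1 + 7) = (6, -2, 6)
Parametric form r = A + t·d:
x = -4 + 6t, y = 0 - 2t, z = -7 + 6t

x = -4 + 6t, y = 0 - 2t, z = -7 + 6t


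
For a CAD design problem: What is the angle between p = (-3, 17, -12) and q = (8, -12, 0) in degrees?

p·q = (-3)·8 + 17·(-12) + (-12)·0 = -24 - 204 + 0 = -228
|p| = √((-3)² + 17² + (-12)²) = √442 ≈ 21.02
|q| = √(8² + (-12)² + 0²) = √208 ≈ 14.42
cos θ = (p·q)/(|p||q|) = -228/(21.02·14.42) ≈ -0.752
θ = arccos(-0.752) ≈ 138.8°

138.8°


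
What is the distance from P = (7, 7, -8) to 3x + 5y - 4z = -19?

distance = |a·x₀ + b·y₀ + c·z₀ - d| / √(a² + b² + c²)
  = |3·7 + 5·7 + (-4)·(-8) - (-19)| / √(3² + 5² + (-4)²)
  = |21 + 35 + 32 + 19| / √(9 + 25 + 16)
  = |107| / √50
  = 107 / 7.071
  ≈ 15.13

15.13


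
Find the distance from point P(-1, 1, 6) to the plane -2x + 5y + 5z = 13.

distance = |a·x₀ + b·y₀ + c·z₀ - d| / √(a² + b² + c²)
  = |(-2)·(-1) + 5·1 + 5·6 - 13| / √((-2)² + 5² + 5²)
  = |2 + 5 + 30 - 13| / √(4 + 25 + 25)
  = |24| / √54
  = 24 / 7.348
  ≈ 3.266

3.266


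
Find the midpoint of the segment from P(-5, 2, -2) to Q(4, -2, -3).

M = ((x₁+x₂)/2, (y₁+y₂)/2, (z₁+z₂)/2)
  = ((-5 + 4)/2, (2 - 2)/2, (-2 - 3)/2)
  = (-1/2, 0/2, -5/2)
  = (-0.5, 0, -2.5)

(-0.5, 0, -2.5)


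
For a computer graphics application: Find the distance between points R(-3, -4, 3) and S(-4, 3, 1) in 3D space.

d = √[(x₂-x₁)² + (y₂-y₁)² + (z₂-z₁)²]
  = √[(-1)² + 7² + (-2)²]
  = √[1 + 49 + 4]
  = √54
  ≈ 7.348

7.348


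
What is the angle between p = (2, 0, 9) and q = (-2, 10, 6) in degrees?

p·q = 2·(-2) + 0·10 + 9·6 = -4 + 0 + 54 = 50
|p| = √(2² + 0² + 9²) = √85 ≈ 9.22
|q| = √((-2)² + 10² + 6²) = √140 ≈ 11.83
cos θ = (p·q)/(|p||q|) = 50/(9.22·11.83) ≈ 0.4583
θ = arccos(0.4583) ≈ 62.72°

62.72°


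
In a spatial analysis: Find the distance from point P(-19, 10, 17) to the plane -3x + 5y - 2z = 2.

distance = |a·x₀ + b·y₀ + c·z₀ - d| / √(a² + b² + c²)
  = |(-3)·(-19) + 5·10 + (-2)·17 - 2| / √((-3)² + 5² + (-2)²)
  = |57 + 50 - 34 - 2| / √(9 + 25 + 4)
  = |71| / √38
  = 71 / 6.164
  ≈ 11.52

11.52


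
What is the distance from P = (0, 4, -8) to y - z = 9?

distance = |a·x₀ + b·y₀ + c·z₀ - d| / √(a² + b² + c²)
  = |0·0 + 1·4 + (-1)·(-8) - 9| / √(0² + 1² + (-1)²)
  = |0 + 4 + 8 - 9| / √(0 + 1 + 1)
  = |3| / √2
  = 3 / 1.414
  ≈ 2.121

2.121


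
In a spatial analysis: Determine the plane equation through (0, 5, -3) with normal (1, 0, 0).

The plane through P with normal n = (a, b, c) satisfies n·(r - P) = 0,
i.e. ax + by + cz = a·x₀ + b·y₀ + c·z₀.
d = 1·0 + 0·5 + 0·(-3)
  = 0 + 0 + 0
  = 0
Equation: x = 0

x = 0


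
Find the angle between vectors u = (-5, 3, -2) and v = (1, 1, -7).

u·v = (-5)·1 + 3·1 + (-2)·(-7) = -5 + 3 + 14 = 12
|u| = √((-5)² + 3² + (-2)²) = √38 ≈ 6.164
|v| = √(1² + 1² + (-7)²) = √51 ≈ 7.141
cos θ = (u·v)/(|u||v|) = 12/(6.164·7.141) ≈ 0.2726
θ = arccos(0.2726) ≈ 74.18°

74.18°


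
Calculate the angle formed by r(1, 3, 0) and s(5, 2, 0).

r·s = 1·5 + 3·2 + 0·0 = 5 + 6 + 0 = 11
|r| = √(1² + 3² + 0²) = √10 ≈ 3.162
|s| = √(5² + 2² + 0²) = √29 ≈ 5.385
cos θ = (r·s)/(|r||s|) = 11/(3.162·5.385) ≈ 0.6459
θ = arccos(0.6459) ≈ 49.76°

49.76°


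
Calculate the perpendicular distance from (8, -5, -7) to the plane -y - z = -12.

distance = |a·x₀ + b·y₀ + c·z₀ - d| / √(a² + b² + c²)
  = |0·8 + (-1)·(-5) + (-1)·(-7) - (-12)| / √(0² + (-1)² + (-1)²)
  = |0 + 5 + 7 + 12| / √(0 + 1 + 1)
  = |24| / √2
  = 24 / 1.414
  ≈ 16.97

16.97


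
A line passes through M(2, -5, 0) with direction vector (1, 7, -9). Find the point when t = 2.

P(t) = M + t·d
  = (2 + 1·2, -5 + 7·2, 0 + (-9)·2)
  = (2 + 2, -5 + 14, 0 - 18)
  = (4, 9, -18)

(4, 9, -18)


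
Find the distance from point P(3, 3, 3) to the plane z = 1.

distance = |a·x₀ + b·y₀ + c·z₀ - d| / √(a² + b² + c²)
  = |0·3 + 0·3 + 1·3 - 1| / √(0² + 0² + 1²)
  = |0 + 0 + 3 - 1| / √(0 + 0 + 1)
  = |2| / √1
  = 2 / 1
  ≈ 2

2


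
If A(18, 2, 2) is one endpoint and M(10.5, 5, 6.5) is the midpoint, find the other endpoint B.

B = 2M - A
  = (2·10.5 - 18, 2·5 - 2, 2·6.5 - 2)
  = (21 - 18, 10 - 2, 13 - 2)
  = (3, 8, 11)

(3, 8, 11)


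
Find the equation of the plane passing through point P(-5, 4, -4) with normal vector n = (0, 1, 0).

The plane through P with normal n = (a, b, c) satisfies n·(r - P) = 0,
i.e. ax + by + cz = a·x₀ + b·y₀ + c·z₀.
d = 0·(-5) + 1·4 + 0·(-4)
  = 0 + 4 + 0
  = 4
Equation: y = 4

y = 4


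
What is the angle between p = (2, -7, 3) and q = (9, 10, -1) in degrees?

p·q = 2·9 + (-7)·10 + 3·(-1) = 18 - 70 - 3 = -55
|p| = √(2² + (-7)² + 3²) = √62 ≈ 7.874
|q| = √(9² + 10² + (-1)²) = √182 ≈ 13.49
cos θ = (p·q)/(|p||q|) = -55/(7.874·13.49) ≈ -0.5178
θ = arccos(-0.5178) ≈ 121.2°

121.2°


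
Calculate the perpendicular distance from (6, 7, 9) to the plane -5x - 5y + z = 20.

distance = |a·x₀ + b·y₀ + c·z₀ - d| / √(a² + b² + c²)
  = |(-5)·6 + (-5)·7 + 1·9 - 20| / √((-5)² + (-5)² + 1²)
  = |-30 - 35 + 9 - 20| / √(25 + 25 + 1)
  = |-76| / √51
  = 76 / 7.141
  ≈ 10.64

10.64


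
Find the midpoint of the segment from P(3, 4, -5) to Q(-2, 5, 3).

M = ((x₁+x₂)/2, (y₁+y₂)/2, (z₁+z₂)/2)
  = ((3 - 2)/2, (4 + 5)/2, (-5 + 3)/2)
  = (1/2, 9/2, -2/2)
  = (0.5, 4.5, -1)

(0.5, 4.5, -1)


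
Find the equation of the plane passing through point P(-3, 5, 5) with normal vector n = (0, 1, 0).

The plane through P with normal n = (a, b, c) satisfies n·(r - P) = 0,
i.e. ax + by + cz = a·x₀ + b·y₀ + c·z₀.
d = 0·(-3) + 1·5 + 0·5
  = 0 + 5 + 0
  = 5
Equation: y = 5

y = 5


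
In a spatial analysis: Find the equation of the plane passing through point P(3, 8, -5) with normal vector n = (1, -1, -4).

The plane through P with normal n = (a, b, c) satisfies n·(r - P) = 0,
i.e. ax + by + cz = a·x₀ + b·y₀ + c·z₀.
d = 1·3 + (-1)·8 + (-4)·(-5)
  = 3 - 8 + 20
  = 15
Equation: x - y - 4z = 15

x - y - 4z = 15


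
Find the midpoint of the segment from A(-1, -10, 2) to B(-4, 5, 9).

M = ((x₁+x₂)/2, (y₁+y₂)/2, (z₁+z₂)/2)
  = ((-1 - 4)/2, (-10 + 5)/2, (2 + 9)/2)
  = (-5/2, -5/2, 11/2)
  = (-2.5, -2.5, 5.5)

(-2.5, -2.5, 5.5)


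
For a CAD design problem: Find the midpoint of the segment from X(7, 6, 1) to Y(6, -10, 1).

M = ((x₁+x₂)/2, (y₁+y₂)/2, (z₁+z₂)/2)
  = ((7 + 6)/2, (6 - 10)/2, (1 + 1)/2)
  = (13/2, -4/2, 2/2)
  = (6.5, -2, 1)

(6.5, -2, 1)


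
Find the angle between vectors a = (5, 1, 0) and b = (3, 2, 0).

a·b = 5·3 + 1·2 + 0·0 = 15 + 2 + 0 = 17
|a| = √(5² + 1² + 0²) = √26 ≈ 5.099
|b| = √(3² + 2² + 0²) = √13 ≈ 3.606
cos θ = (a·b)/(|a||b|) = 17/(5.099·3.606) ≈ 0.9247
θ = arccos(0.9247) ≈ 22.38°

22.38°


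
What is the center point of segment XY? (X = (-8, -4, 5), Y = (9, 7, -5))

M = ((x₁+x₂)/2, (y₁+y₂)/2, (z₁+z₂)/2)
  = ((-8 + 9)/2, (-4 + 7)/2, (5 - 5)/2)
  = (1/2, 3/2, 0/2)
  = (0.5, 1.5, 0)

(0.5, 1.5, 0)


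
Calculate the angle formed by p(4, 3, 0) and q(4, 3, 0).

p·q = 4·4 + 3·3 + 0·0 = 16 + 9 + 0 = 25
|p| = √(4² + 3² + 0²) = √25 ≈ 5
|q| = √(4² + 3² + 0²) = √25 ≈ 5
cos θ = (p·q)/(|p||q|) = 25/(5·5) ≈ 1
θ = arccos(1) ≈ 0°

0°


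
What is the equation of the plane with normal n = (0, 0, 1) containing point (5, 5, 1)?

The plane through P with normal n = (a, b, c) satisfies n·(r - P) = 0,
i.e. ax + by + cz = a·x₀ + b·y₀ + c·z₀.
d = 0·5 + 0·5 + 1·1
  = 0 + 0 + 1
  = 1
Equation: z = 1

z = 1


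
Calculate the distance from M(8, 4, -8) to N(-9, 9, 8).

d = √[(x₂-x₁)² + (y₂-y₁)² + (z₂-z₁)²]
  = √[(-17)² + 5² + 16²]
  = √[289 + 25 + 256]
  = √570
  ≈ 23.87

23.87


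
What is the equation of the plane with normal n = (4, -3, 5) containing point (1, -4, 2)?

The plane through P with normal n = (a, b, c) satisfies n·(r - P) = 0,
i.e. ax + by + cz = a·x₀ + b·y₀ + c·z₀.
d = 4·1 + (-3)·(-4) + 5·2
  = 4 + 12 + 10
  = 26
Equation: 4x - 3y + 5z = 26

4x - 3y + 5z = 26


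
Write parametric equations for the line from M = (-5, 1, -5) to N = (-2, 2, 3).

Direction vector d = N - M = (-2 + 5, 2 - 1, 3 + 5) = (3, 1, 8)
Parametric form r = M + t·d:
x = -5 + 3t, y = 1 + t, z = -5 + 8t

x = -5 + 3t, y = 1 + t, z = -5 + 8t


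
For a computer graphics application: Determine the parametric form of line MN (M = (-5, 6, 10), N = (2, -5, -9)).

Direction vector d = N - M = (2 + 5, -5 - 6, -9 - 10) = (7, -11, -19)
Parametric form r = M + t·d:
x = -5 + 7t, y = 6 - 11t, z = 10 - 19t

x = -5 + 7t, y = 6 - 11t, z = 10 - 19t


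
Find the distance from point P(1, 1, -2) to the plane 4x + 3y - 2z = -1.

distance = |a·x₀ + b·y₀ + c·z₀ - d| / √(a² + b² + c²)
  = |4·1 + 3·1 + (-2)·(-2) - (-1)| / √(4² + 3² + (-2)²)
  = |4 + 3 + 4 + 1| / √(16 + 9 + 4)
  = |12| / √29
  = 12 / 5.385
  ≈ 2.228

2.228


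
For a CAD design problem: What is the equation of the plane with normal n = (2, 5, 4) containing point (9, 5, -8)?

The plane through P with normal n = (a, b, c) satisfies n·(r - P) = 0,
i.e. ax + by + cz = a·x₀ + b·y₀ + c·z₀.
d = 2·9 + 5·5 + 4·(-8)
  = 18 + 25 - 32
  = 11
Equation: 2x + 5y + 4z = 11

2x + 5y + 4z = 11


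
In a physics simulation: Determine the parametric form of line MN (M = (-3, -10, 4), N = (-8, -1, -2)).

Direction vector d = N - M = (-8 + 3, -1 + 10, -2 - 4) = (-5, 9, -6)
Parametric form r = M + t·d:
x = -3 - 5t, y = -10 + 9t, z = 4 - 6t

x = -3 - 5t, y = -10 + 9t, z = 4 - 6t


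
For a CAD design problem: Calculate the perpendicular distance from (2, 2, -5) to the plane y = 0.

distance = |a·x₀ + b·y₀ + c·z₀ - d| / √(a² + b² + c²)
  = |0·2 + 1·2 + 0·(-5) - 0| / √(0² + 1² + 0²)
  = |0 + 2 + 0 + 0| / √(0 + 1 + 0)
  = |2| / √1
  = 2 / 1
  ≈ 2

2


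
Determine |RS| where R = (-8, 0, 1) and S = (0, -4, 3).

d = √[(x₂-x₁)² + (y₂-y₁)² + (z₂-z₁)²]
  = √[8² + (-4)² + 2²]
  = √[64 + 16 + 4]
  = √84
  ≈ 9.165

9.165


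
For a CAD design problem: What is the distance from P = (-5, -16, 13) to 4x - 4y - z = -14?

distance = |a·x₀ + b·y₀ + c·z₀ - d| / √(a² + b² + c²)
  = |4·(-5) + (-4)·(-16) + (-1)·13 - (-14)| / √(4² + (-4)² + (-1)²)
  = |-20 + 64 - 13 + 14| / √(16 + 16 + 1)
  = |45| / √33
  = 45 / 5.745
  ≈ 7.833

7.833


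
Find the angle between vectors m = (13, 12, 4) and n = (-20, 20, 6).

m·n = 13·(-20) + 12·20 + 4·6 = -260 + 240 + 24 = 4
|m| = √(13² + 12² + 4²) = √329 ≈ 18.14
|n| = √((-20)² + 20² + 6²) = √836 ≈ 28.91
cos θ = (m·n)/(|m||n|) = 4/(18.14·28.91) ≈ 0.007627
θ = arccos(0.007627) ≈ 89.56°

89.56°


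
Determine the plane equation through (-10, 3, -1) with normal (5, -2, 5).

The plane through P with normal n = (a, b, c) satisfies n·(r - P) = 0,
i.e. ax + by + cz = a·x₀ + b·y₀ + c·z₀.
d = 5·(-10) + (-2)·3 + 5·(-1)
  = -50 - 6 - 5
  = -61
Equation: 5x - 2y + 5z = -61

5x - 2y + 5z = -61


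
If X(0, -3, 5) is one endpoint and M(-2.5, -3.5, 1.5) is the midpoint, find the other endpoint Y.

Y = 2M - X
  = (2·(-2.5) - 0, 2·(-3.5) - (-3), 2·1.5 - 5)
  = (-5 + 0, -7 + 3, 3 - 5)
  = (-5, -4, -2)

(-5, -4, -2)


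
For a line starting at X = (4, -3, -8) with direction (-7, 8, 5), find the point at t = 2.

P(t) = X + t·d
  = (4 + (-7)·2, -3 + 8·2, -8 + 5·2)
  = (4 - 14, -3 + 16, -8 + 10)
  = (-10, 13, 2)

(-10, 13, 2)


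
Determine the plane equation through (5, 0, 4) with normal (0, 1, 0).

The plane through P with normal n = (a, b, c) satisfies n·(r - P) = 0,
i.e. ax + by + cz = a·x₀ + b·y₀ + c·z₀.
d = 0·5 + 1·0 + 0·4
  = 0 + 0 + 0
  = 0
Equation: y = 0

y = 0


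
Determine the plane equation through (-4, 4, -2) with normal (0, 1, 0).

The plane through P with normal n = (a, b, c) satisfies n·(r - P) = 0,
i.e. ax + by + cz = a·x₀ + b·y₀ + c·z₀.
d = 0·(-4) + 1·4 + 0·(-2)
  = 0 + 4 + 0
  = 4
Equation: y = 4

y = 4


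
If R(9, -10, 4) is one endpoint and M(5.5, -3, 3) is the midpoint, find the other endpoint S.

S = 2M - R
  = (2·5.5 - 9, 2·(-3) - (-10), 2·3 - 4)
  = (11 - 9, -6 + 10, 6 - 4)
  = (2, 4, 2)

(2, 4, 2)


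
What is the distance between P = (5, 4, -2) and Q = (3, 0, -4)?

d = √[(x₂-x₁)² + (y₂-y₁)² + (z₂-z₁)²]
  = √[(-2)² + (-4)² + (-2)²]
  = √[4 + 16 + 4]
  = √24
  ≈ 4.899

4.899


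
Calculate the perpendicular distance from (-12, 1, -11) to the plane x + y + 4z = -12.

distance = |a·x₀ + b·y₀ + c·z₀ - d| / √(a² + b² + c²)
  = |1·(-12) + 1·1 + 4·(-11) - (-12)| / √(1² + 1² + 4²)
  = |-12 + 1 - 44 + 12| / √(1 + 1 + 16)
  = |-43| / √18
  = 43 / 4.243
  ≈ 10.14

10.14


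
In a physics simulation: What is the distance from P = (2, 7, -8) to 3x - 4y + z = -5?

distance = |a·x₀ + b·y₀ + c·z₀ - d| / √(a² + b² + c²)
  = |3·2 + (-4)·7 + 1·(-8) - (-5)| / √(3² + (-4)² + 1²)
  = |6 - 28 - 8 + 5| / √(9 + 16 + 1)
  = |-25| / √26
  = 25 / 5.099
  ≈ 4.903

4.903


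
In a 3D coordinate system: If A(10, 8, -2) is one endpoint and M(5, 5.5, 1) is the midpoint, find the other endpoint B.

B = 2M - A
  = (2·5 - 10, 2·5.5 - 8, 2·1 - (-2))
  = (10 - 10, 11 - 8, 2 + 2)
  = (0, 3, 4)

(0, 3, 4)


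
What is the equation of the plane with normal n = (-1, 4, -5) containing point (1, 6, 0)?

The plane through P with normal n = (a, b, c) satisfies n·(r - P) = 0,
i.e. ax + by + cz = a·x₀ + b·y₀ + c·z₀.
d = (-1)·1 + 4·6 + (-5)·0
  = -1 + 24 + 0
  = 23
Equation: -x + 4y - 5z = 23

-x + 4y - 5z = 23


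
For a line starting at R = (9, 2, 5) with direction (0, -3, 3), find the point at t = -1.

P(t) = R + t·d
  = (9 + 0·(-1), 2 + (-3)·(-1), 5 + 3·(-1))
  = (9 + 0, 2 + 3, 5 - 3)
  = (9, 5, 2)

(9, 5, 2)


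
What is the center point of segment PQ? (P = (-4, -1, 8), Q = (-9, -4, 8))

M = ((x₁+x₂)/2, (y₁+y₂)/2, (z₁+z₂)/2)
  = ((-4 - 9)/2, (-1 - 4)/2, (8 + 8)/2)
  = (-13/2, -5/2, 16/2)
  = (-6.5, -2.5, 8)

(-6.5, -2.5, 8)


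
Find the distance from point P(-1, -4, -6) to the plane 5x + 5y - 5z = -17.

distance = |a·x₀ + b·y₀ + c·z₀ - d| / √(a² + b² + c²)
  = |5·(-1) + 5·(-4) + (-5)·(-6) - (-17)| / √(5² + 5² + (-5)²)
  = |-5 - 20 + 30 + 17| / √(25 + 25 + 25)
  = |22| / √75
  = 22 / 8.66
  ≈ 2.54

2.54


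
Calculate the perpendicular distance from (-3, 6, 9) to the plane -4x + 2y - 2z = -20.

distance = |a·x₀ + b·y₀ + c·z₀ - d| / √(a² + b² + c²)
  = |(-4)·(-3) + 2·6 + (-2)·9 - (-20)| / √((-4)² + 2² + (-2)²)
  = |12 + 12 - 18 + 20| / √(16 + 4 + 4)
  = |26| / √24
  = 26 / 4.899
  ≈ 5.307

5.307


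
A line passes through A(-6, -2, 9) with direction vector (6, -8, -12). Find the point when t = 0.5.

P(t) = A + t·d
  = (-6 + 6·0.5, -2 + (-8)·0.5, 9 + (-12)·0.5)
  = (-6 + 3, -2 - 4, 9 - 6)
  = (-3, -6, 3)

(-3, -6, 3)


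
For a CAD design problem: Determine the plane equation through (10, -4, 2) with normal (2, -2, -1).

The plane through P with normal n = (a, b, c) satisfies n·(r - P) = 0,
i.e. ax + by + cz = a·x₀ + b·y₀ + c·z₀.
d = 2·10 + (-2)·(-4) + (-1)·2
  = 20 + 8 - 2
  = 26
Equation: 2x - 2y - z = 26

2x - 2y - z = 26


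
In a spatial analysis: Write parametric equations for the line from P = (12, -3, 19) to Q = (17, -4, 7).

Direction vector d = Q - P = (17 - 12, -4 + 3, 7 - 19) = (5, -1, -12)
Parametric form r = P + t·d:
x = 12 + 5t, y = -3 - t, z = 19 - 12t

x = 12 + 5t, y = -3 - t, z = 19 - 12t


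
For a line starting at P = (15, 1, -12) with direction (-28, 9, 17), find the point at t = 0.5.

P(t) = P + t·d
  = (15 + (-28)·0.5, 1 + 9·0.5, -12 + 17·0.5)
  = (15 - 14, 1 + 4.5, -12 + 8.5)
  = (1, 5.5, -3.5)

(1, 5.5, -3.5)


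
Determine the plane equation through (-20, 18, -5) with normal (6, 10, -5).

The plane through P with normal n = (a, b, c) satisfies n·(r - P) = 0,
i.e. ax + by + cz = a·x₀ + b·y₀ + c·z₀.
d = 6·(-20) + 10·18 + (-5)·(-5)
  = -120 + 180 + 25
  = 85
Equation: 6x + 10y - 5z = 85

6x + 10y - 5z = 85


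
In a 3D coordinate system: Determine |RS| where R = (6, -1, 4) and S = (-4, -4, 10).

d = √[(x₂-x₁)² + (y₂-y₁)² + (z₂-z₁)²]
  = √[(-10)² + (-3)² + 6²]
  = √[100 + 9 + 36]
  = √145
  ≈ 12.04

12.04


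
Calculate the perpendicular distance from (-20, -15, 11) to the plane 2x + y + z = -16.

distance = |a·x₀ + b·y₀ + c·z₀ - d| / √(a² + b² + c²)
  = |2·(-20) + 1·(-15) + 1·11 - (-16)| / √(2² + 1² + 1²)
  = |-40 - 15 + 11 + 16| / √(4 + 1 + 1)
  = |-28| / √6
  = 28 / 2.449
  ≈ 11.43

11.43
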